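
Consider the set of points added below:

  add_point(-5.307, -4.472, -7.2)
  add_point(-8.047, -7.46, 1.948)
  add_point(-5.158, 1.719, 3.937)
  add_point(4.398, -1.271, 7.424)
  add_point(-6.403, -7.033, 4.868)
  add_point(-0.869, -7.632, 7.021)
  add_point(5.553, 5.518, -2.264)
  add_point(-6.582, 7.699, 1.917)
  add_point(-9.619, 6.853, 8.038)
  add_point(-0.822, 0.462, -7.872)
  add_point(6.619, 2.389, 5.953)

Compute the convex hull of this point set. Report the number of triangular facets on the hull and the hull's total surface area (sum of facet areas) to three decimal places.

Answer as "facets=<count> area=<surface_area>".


facets=16 area=748.250

Points on the hull: [0, 1, 3, 4, 5, 6, 7, 8, 9, 10] (10 of 11).

Area of each hull facet:
  f1: (p3, p10, p8) → 36.6782
  f2: (p3, p5, p8) → 66.1257
  f3: (p3, p9, p5) → 66.2407
  f4: (p6, p10, p8) → 74.8135
  f5: (p6, p3, p10) → 17.0242
  f6: (p6, p3, p9) → 58.3884
  f7: (p4, p5, p8) → 42.4923
  f8: (p4, p1, p8) → 24.1614
  f9: (p4, p1, p5) → 6.6631
  f10: (p0, p9, p5) → 50.9613
  f11: (p0, p1, p5) → 41.8195
  f12: (p0, p1, p8) → 77.7404
  f13: (p7, p6, p8) → 33.0250
  f14: (p7, p6, p9) → 60.6477
  f15: (p7, p0, p8) → 46.3717
  f16: (p7, p0, p9) → 45.0970
Σ area = 748.250

Euler characteristic 10−24+16 = 2 ✓


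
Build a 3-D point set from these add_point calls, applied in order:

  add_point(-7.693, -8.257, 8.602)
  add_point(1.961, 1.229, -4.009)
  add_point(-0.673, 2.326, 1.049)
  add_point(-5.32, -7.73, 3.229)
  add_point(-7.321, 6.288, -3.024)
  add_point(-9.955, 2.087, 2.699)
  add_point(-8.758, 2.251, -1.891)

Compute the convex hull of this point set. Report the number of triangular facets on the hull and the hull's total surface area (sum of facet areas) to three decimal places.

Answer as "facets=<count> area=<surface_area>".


facets=10 area=329.160

Extreme-point indices: [0, 1, 2, 3, 4, 5, 6] — 7 of 7 on the boundary.

Area of each hull facet:
  f1: (p2, p0, p5) → 56.9930
  f2: (p2, p0, p1) → 36.5050
  f3: (p2, p4, p5) → 31.1518
  f4: (p2, p4, p1) → 25.3859
  f5: (p6, p0, p5) → 25.6434
  f6: (p6, p4, p5) → 9.8118
  f7: (p6, p4, p1) → 23.3391
  f8: (p3, p0, p1) → 26.2183
  f9: (p3, p6, p1) → 61.7785
  f10: (p3, p6, p0) → 32.3328
Σ area = 329.160

Euler: V−E+F = 7−15+10 = 2.


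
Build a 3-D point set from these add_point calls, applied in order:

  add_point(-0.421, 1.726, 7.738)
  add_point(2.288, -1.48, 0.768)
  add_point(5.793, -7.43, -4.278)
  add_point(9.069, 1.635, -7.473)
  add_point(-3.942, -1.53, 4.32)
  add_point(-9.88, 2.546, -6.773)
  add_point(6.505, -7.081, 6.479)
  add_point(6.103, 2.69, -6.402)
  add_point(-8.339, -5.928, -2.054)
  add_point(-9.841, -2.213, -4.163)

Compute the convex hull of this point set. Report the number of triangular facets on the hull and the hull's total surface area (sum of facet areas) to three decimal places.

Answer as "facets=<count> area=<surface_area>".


Hull vertices (9/10): indices [0, 2, 3, 4, 5, 6, 7, 8, 9].

Per-facet area ½‖(b−a)×(c−a)‖:
  f1: (p2, p3, p5) → 92.2207
  f2: (p7, p3, p5) → 12.5586
  f3: (p7, p0, p5) → 114.4451
  f4: (p7, p0, p3) → 19.8177
  f5: (p9, p2, p5) → 42.9286
  f6: (p9, p8, p2) → 30.6338
  f7: (p6, p8, p2) → 77.2431
  f8: (p6, p2, p3) → 52.8273
  f9: (p6, p0, p3) → 91.5425
  f10: (p4, p6, p0) → 32.9197
  f11: (p4, p6, p8) → 50.5558
  f12: (p4, p9, p8) → 20.0772
  f13: (p4, p0, p5) → 31.5904
  f14: (p4, p9, p5) → 26.4267
Σ area = 695.787

Check V−E+F: 9 − 21 + 14 = 2.

facets=14 area=695.787


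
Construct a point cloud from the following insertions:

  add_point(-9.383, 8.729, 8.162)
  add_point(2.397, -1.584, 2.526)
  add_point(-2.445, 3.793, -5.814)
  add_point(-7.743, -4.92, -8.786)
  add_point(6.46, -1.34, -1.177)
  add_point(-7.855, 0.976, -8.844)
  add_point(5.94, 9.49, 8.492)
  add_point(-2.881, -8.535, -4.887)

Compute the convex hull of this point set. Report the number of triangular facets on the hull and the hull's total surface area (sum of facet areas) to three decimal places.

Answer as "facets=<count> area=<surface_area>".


8 of the 8 inputs are extreme points: [0, 1, 2, 3, 4, 5, 6, 7].

Facet areas (half cross-product norm):
  f1: (p2, p5, p0) → 54.9380
  f2: (p2, p5, p4) → 30.0669
  f3: (p1, p7, p0) → 91.7564
  f4: (p1, p7, p4) → 31.4320
  f5: (p3, p7, p0) → 78.4912
  f6: (p3, p5, p0) → 50.5326
  f7: (p3, p7, p4) → 41.1819
  f8: (p3, p5, p4) → 47.7263
  f9: (p6, p1, p0) → 94.9096
  f10: (p6, p1, p4) → 35.8685
  f11: (p6, p2, p0) → 115.6245
  f12: (p6, p2, p4) → 81.5442
Σ area = 754.072

Euler: V−E+F = 8−18+12 = 2.

facets=12 area=754.072


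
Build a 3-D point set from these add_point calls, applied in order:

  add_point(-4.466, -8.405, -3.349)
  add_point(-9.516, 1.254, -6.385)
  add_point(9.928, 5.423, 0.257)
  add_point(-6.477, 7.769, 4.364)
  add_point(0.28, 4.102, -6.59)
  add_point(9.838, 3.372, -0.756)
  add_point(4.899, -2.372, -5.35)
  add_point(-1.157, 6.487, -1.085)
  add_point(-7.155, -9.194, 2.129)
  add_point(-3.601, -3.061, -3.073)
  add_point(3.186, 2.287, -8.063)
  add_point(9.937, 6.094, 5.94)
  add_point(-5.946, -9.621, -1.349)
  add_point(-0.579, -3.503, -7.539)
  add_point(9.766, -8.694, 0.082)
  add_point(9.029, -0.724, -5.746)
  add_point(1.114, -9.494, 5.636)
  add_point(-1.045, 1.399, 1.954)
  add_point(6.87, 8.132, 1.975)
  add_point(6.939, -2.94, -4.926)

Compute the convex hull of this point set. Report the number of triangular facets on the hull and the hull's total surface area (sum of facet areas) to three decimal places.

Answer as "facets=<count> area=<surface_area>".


16 of the 20 inputs are extreme points: [0, 1, 2, 3, 4, 5, 7, 8, 10, 11, 12, 13, 14, 15, 16, 18].

Area of each hull facet:
  f1: (p13, p10, p1) → 35.1289
  f2: (p16, p3, p11) → 135.9727
  f3: (p16, p14, p11) → 81.4534
  f4: (p16, p14, p12) → 49.9738
  f5: (p18, p3, p11) → 33.3290
  f6: (p0, p12, p1) → 14.7883
  f7: (p0, p13, p1) → 37.4914
  f8: (p0, p14, p12) → 19.0556
  f9: (p0, p13, p14) → 51.4616
  f10: (p15, p13, p10) → 24.0786
  f11: (p15, p13, p14) → 50.2503
  f12: (p15, p5, p14) → 32.1752
  f13: (p8, p16, p12) → 16.6243
  f14: (p8, p16, p3) → 76.8285
  f15: (p8, p12, p1) → 22.7784
  f16: (p8, p3, p1) → 87.1350
  f17: (p4, p18, p10) → 21.5038
  f18: (p4, p10, p1) → 14.9261
  f19: (p4, p3, p1) → 61.8124
  f20: (p2, p18, p10) → 24.7026
  f21: (p2, p15, p10) → 30.1029
  f22: (p2, p15, p5) → 3.1158
  f23: (p2, p18, p11) → 11.2884
  f24: (p2, p14, p11) → 40.0574
  f25: (p2, p5, p14) → 6.9870
  f26: (p7, p18, p3) → 31.5840
  f27: (p7, p4, p3) → 12.3822
  f28: (p7, p4, p18) → 26.5814
Σ area = 1053.569

Euler: V−E+F = 16−42+28 = 2.

facets=28 area=1053.569


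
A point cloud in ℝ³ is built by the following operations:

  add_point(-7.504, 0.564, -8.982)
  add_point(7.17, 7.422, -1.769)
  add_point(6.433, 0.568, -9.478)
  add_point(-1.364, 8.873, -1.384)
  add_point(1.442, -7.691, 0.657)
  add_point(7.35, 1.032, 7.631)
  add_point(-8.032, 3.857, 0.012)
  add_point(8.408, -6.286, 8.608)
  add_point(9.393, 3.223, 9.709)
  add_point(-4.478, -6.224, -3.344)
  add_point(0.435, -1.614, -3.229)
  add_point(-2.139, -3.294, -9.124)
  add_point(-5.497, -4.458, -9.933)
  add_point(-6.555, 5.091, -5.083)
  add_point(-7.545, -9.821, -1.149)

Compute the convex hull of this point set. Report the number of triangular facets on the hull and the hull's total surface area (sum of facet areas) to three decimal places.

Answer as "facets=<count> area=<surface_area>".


facets=18 area=1015.931

Hull vertices (11/15): indices [0, 1, 2, 3, 4, 6, 7, 8, 12, 13, 14].

Area of each hull facet:
  f1: (p7, p8, p6) → 95.3761
  f2: (p7, p14, p6) → 128.1028
  f3: (p3, p8, p6) → 68.1820
  f4: (p3, p1, p8) → 52.8214
  f5: (p4, p12, p14) → 48.8806
  f6: (p4, p7, p14) → 30.3252
  f7: (p0, p14, p6) → 59.6943
  f8: (p0, p12, p14) → 27.8878
  f9: (p2, p4, p7) → 72.6290
  f10: (p2, p1, p8) → 56.4386
  f11: (p2, p7, p8) → 91.0028
  f12: (p2, p4, p12) → 76.7456
  f13: (p2, p0, p12) → 35.5543
  f14: (p2, p3, p1) → 44.6827
  f15: (p13, p2, p3) → 50.7233
  f16: (p13, p2, p0) → 41.8019
  f17: (p13, p3, p6) → 19.9190
  f18: (p13, p0, p6) → 15.1637
Σ area = 1015.931

Check V−E+F: 11 − 27 + 18 = 2.


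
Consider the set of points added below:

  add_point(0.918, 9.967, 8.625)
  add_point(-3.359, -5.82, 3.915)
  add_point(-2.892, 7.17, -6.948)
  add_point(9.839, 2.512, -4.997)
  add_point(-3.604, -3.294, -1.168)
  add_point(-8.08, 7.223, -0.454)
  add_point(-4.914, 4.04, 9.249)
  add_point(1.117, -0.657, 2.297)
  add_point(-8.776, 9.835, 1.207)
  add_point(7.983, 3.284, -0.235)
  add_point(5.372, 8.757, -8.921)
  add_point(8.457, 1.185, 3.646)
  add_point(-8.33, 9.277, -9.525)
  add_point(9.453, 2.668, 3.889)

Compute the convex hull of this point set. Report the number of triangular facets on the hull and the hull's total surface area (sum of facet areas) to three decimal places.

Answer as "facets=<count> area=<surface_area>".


facets=18 area=928.401

Hull vertices (11/14): indices [0, 1, 3, 4, 5, 6, 8, 10, 11, 12, 13].

Per-facet area ½‖(b−a)×(c−a)‖:
  f1: (p12, p0, p8) → 53.7590
  f2: (p6, p1, p8) → 59.3422
  f3: (p6, p0, p8) → 43.5466
  f4: (p13, p6, p0) → 50.5945
  f5: (p5, p1, p8) → 17.4861
  f6: (p5, p12, p8) → 13.9693
  f7: (p5, p12, p1) → 58.6047
  f8: (p4, p1, p3) → 40.1357
  f9: (p4, p12, p3) → 117.8979
  f10: (p4, p12, p1) → 24.4552
  f11: (p10, p12, p3) → 48.8388
  f12: (p10, p12, p0) → 121.8614
  f13: (p10, p13, p3) → 34.8169
  f14: (p10, p13, p0) → 89.4598
  f15: (p11, p6, p1) → 73.7420
  f16: (p11, p13, p6) → 12.7477
  f17: (p11, p1, p3) → 59.1869
  f18: (p11, p13, p3) → 7.9560
Σ area = 928.401

Check V−E+F: 11 − 27 + 18 = 2.


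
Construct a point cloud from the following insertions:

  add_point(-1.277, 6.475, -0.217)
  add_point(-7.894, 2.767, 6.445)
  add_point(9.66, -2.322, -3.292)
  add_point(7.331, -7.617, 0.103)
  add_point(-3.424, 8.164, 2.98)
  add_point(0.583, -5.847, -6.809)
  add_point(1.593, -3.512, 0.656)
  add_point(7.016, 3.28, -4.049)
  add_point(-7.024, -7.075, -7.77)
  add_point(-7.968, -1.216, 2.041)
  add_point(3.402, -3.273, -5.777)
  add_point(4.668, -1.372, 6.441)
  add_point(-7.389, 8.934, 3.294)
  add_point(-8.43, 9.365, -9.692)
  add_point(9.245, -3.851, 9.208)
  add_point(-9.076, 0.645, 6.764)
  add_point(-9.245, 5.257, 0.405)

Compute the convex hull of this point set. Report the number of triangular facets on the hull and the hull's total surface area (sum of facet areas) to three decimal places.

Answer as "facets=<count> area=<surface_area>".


Points on the hull: [1, 2, 3, 4, 5, 7, 8, 10, 12, 13, 14, 15, 16] (13 of 17).

Facet areas (half cross-product norm):
  f1: (p14, p3, p2) → 33.5035
  f2: (p8, p14, p3) → 66.3381
  f3: (p13, p8, p16) → 80.0179
  f4: (p5, p3, p2) → 31.8025
  f5: (p5, p8, p3) → 25.9887
  f6: (p5, p13, p8) → 64.3825
  f7: (p15, p8, p16) → 58.7183
  f8: (p15, p8, p14) → 156.6616
  f9: (p7, p14, p2) → 38.3942
  f10: (p7, p4, p14) → 101.2091
  f11: (p7, p13, p4) → 91.0205
  f12: (p10, p5, p2) → 7.2442
  f13: (p10, p5, p13) → 35.0098
  f14: (p10, p7, p2) → 20.1826
  f15: (p10, p7, p13) → 66.0978
  f16: (p1, p15, p14) → 22.6010
  f17: (p12, p4, p14) → 24.1388
  f18: (p12, p1, p14) → 61.1823
  f19: (p12, p13, p16) → 26.7716
  f20: (p12, p13, p4) → 26.4030
  f21: (p12, p15, p16) → 19.7462
  f22: (p12, p1, p15) → 4.2904
Σ area = 1061.705

Euler characteristic 13−33+22 = 2 ✓

facets=22 area=1061.705


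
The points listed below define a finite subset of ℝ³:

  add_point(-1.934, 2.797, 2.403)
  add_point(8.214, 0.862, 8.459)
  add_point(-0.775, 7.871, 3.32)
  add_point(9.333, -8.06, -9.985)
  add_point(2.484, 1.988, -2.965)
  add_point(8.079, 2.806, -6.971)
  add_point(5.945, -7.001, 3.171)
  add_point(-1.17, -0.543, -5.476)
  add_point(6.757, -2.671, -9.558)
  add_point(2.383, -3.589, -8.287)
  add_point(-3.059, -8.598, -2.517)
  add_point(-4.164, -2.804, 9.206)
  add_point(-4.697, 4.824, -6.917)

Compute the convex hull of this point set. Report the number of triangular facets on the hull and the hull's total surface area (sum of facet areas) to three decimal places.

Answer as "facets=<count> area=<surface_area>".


facets=16 area=900.062

Extreme-point indices: [1, 2, 3, 5, 6, 8, 9, 10, 11, 12] — 10 of 13 on the boundary.

Triangle areas on the boundary:
  f1: (p9, p3, p12) → 14.0705
  f2: (p9, p10, p12) → 51.9282
  f3: (p9, p10, p3) → 37.5069
  f4: (p5, p2, p12) → 70.3121
  f5: (p5, p1, p3) → 87.3227
  f6: (p5, p1, p2) → 85.0795
  f7: (p11, p10, p12) → 92.2469
  f8: (p11, p2, p12) → 71.6183
  f9: (p11, p1, p2) → 69.7522
  f10: (p6, p10, p3) → 69.6722
  f11: (p6, p1, p3) → 56.3447
  f12: (p6, p11, p10) → 62.4890
  f13: (p6, p11, p1) → 57.1619
  f14: (p8, p3, p12) → 21.9356
  f15: (p8, p5, p12) → 39.9945
  f16: (p8, p5, p3) → 12.6265
Σ area = 900.062

Euler characteristic 10−24+16 = 2 ✓


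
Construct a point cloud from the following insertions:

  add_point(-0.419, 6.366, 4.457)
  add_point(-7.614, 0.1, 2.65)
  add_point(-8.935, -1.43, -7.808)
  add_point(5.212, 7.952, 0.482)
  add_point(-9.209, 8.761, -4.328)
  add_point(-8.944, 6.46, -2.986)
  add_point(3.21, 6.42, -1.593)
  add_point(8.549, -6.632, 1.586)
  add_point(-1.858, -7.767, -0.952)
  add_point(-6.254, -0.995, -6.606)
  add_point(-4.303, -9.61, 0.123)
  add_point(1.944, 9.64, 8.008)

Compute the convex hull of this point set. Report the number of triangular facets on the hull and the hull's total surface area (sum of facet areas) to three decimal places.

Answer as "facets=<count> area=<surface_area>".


Points on the hull: [1, 2, 3, 4, 5, 6, 7, 8, 9, 10, 11] (11 of 12).

Facet areas (half cross-product norm):
  f1: (p11, p10, p7) → 123.3600
  f2: (p3, p11, p4) → 63.4648
  f3: (p3, p11, p7) → 61.3411
  f4: (p1, p11, p4) → 80.2318
  f5: (p1, p11, p10) → 67.0982
  f6: (p1, p2, p10) → 53.1578
  f7: (p8, p10, p7) → 12.3128
  f8: (p8, p2, p7) → 47.1518
  f9: (p8, p2, p10) → 18.9881
  f10: (p6, p3, p7) → 23.5604
  f11: (p6, p3, p4) → 16.2480
  f12: (p6, p2, p4) → 69.0770
  f13: (p5, p2, p4) → 10.9103
  f14: (p5, p1, p4) → 2.3254
  f15: (p5, p1, p2) → 38.0661
  f16: (p9, p2, p7) → 12.1324
  f17: (p9, p6, p7) → 92.9222
  f18: (p9, p6, p2) → 8.6320
Σ area = 800.980

Check V−E+F: 11 − 27 + 18 = 2.

facets=18 area=800.980


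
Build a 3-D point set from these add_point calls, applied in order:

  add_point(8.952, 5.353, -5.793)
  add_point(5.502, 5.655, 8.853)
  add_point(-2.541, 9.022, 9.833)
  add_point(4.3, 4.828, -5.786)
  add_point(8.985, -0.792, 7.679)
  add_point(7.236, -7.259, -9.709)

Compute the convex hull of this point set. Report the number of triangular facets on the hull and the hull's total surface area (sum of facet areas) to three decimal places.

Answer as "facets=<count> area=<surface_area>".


Points on the hull: [0, 1, 2, 3, 4, 5] (6 of 6).

Facet areas (half cross-product norm):
  f1: (p5, p4, p2) → 136.6194
  f2: (p0, p5, p4) → 97.8187
  f3: (p3, p5, p2) → 93.5590
  f4: (p3, p0, p2) → 38.3206
  f5: (p3, p0, p5) → 30.3080
  f6: (p1, p4, p2) → 20.3226
  f7: (p1, p0, p2) → 62.4065
  f8: (p1, p0, p4) → 53.6266
Σ area = 532.981

Euler: V−E+F = 6−12+8 = 2.

facets=8 area=532.981


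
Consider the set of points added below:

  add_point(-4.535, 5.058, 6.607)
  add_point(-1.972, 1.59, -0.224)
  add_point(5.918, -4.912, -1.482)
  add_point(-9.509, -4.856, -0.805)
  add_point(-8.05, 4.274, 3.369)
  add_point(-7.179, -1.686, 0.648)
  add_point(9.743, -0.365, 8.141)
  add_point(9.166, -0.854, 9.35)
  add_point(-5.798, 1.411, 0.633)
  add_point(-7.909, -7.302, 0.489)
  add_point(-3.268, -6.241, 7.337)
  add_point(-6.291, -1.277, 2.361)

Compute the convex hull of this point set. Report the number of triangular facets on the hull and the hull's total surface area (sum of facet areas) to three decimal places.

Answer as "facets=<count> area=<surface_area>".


10 of the 12 inputs are extreme points: [0, 1, 2, 3, 4, 6, 7, 8, 9, 10].

Triangle areas on the boundary:
  f1: (p1, p2, p3) → 50.4716
  f2: (p1, p0, p6) → 57.7892
  f3: (p1, p2, p6) → 57.9663
  f4: (p7, p0, p6) → 10.7850
  f5: (p7, p10, p0) → 74.9276
  f6: (p7, p2, p6) → 7.2152
  f7: (p7, p10, p2) → 70.7572
  f8: (p9, p2, p3) → 21.5815
  f9: (p9, p10, p3) → 11.4374
  f10: (p9, p10, p2) → 52.7616
  f11: (p4, p1, p0) → 17.8890
  f12: (p4, p10, p3) → 50.2512
  f13: (p4, p10, p0) → 27.5697
  f14: (p8, p1, p3) → 12.7531
  f15: (p8, p4, p3) → 15.5005
  f16: (p8, p4, p1) → 7.2550
Σ area = 546.911

Check V−E+F: 10 − 24 + 16 = 2.

facets=16 area=546.911


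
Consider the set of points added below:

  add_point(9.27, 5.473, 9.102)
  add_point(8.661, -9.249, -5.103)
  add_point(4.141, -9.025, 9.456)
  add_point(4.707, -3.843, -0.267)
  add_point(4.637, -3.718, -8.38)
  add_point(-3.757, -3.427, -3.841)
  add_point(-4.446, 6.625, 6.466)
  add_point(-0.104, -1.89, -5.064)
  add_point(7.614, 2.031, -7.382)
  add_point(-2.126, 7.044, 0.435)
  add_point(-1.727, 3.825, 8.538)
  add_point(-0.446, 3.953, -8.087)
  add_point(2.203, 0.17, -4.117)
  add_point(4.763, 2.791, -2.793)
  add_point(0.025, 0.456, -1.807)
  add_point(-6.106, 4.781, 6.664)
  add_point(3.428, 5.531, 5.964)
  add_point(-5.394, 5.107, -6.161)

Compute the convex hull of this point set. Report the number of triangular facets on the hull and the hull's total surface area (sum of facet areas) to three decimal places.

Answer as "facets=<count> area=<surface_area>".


facets=20 area=979.531

Hull vertices (12/18): indices [0, 1, 2, 4, 5, 6, 8, 9, 10, 11, 15, 17].

Per-facet area ½‖(b−a)×(c−a)‖:
  f1: (p2, p1, p0) → 116.5897
  f2: (p10, p2, p15) → 28.0782
  f3: (p10, p2, p0) → 75.6940
  f4: (p5, p2, p15) → 104.7851
  f5: (p5, p2, p1) → 97.9119
  f6: (p8, p1, p0) → 97.7632
  f7: (p8, p9, p0) → 93.4840
  f8: (p8, p9, p11) → 37.7382
  f9: (p6, p9, p0) → 44.7130
  f10: (p6, p10, p15) → 5.4737
  f11: (p6, p10, p0) → 20.7409
  f12: (p17, p9, p11) → 20.6705
  f13: (p17, p5, p15) → 55.6115
  f14: (p17, p6, p15) → 15.8437
  f15: (p17, p6, p9) → 19.0019
  f16: (p4, p8, p1) → 23.4226
  f17: (p4, p8, p11) → 26.3681
  f18: (p4, p5, p1) → 34.7213
  f19: (p4, p17, p11) → 18.0814
  f20: (p4, p17, p5) → 42.8385
Σ area = 979.531

Euler: V−E+F = 12−30+20 = 2.


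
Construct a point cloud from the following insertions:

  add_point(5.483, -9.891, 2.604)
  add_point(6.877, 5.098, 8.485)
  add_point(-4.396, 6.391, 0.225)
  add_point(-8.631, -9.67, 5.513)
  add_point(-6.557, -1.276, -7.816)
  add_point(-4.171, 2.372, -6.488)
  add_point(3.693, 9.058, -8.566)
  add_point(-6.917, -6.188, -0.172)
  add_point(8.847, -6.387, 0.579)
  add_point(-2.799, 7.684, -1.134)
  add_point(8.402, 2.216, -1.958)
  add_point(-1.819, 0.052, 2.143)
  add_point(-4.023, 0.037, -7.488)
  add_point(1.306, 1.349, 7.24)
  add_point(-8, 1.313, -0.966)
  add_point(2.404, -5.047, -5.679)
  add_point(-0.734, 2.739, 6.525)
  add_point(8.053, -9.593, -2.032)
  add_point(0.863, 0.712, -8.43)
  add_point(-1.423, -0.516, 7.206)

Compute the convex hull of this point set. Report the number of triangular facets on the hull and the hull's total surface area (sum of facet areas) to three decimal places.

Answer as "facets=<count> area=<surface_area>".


Points on the hull: [0, 1, 2, 3, 4, 5, 6, 8, 9, 10, 14, 15, 16, 17, 18, 19] (16 of 20).

Facet areas (half cross-product norm):
  f1: (p10, p1, p8) → 49.1205
  f2: (p10, p1, p6) → 54.1068
  f3: (p0, p1, p3) → 116.4633
  f4: (p0, p1, p8) → 35.9920
  f5: (p17, p10, p8) → 15.8511
  f6: (p17, p10, p6) → 48.8262
  f7: (p17, p0, p8) → 10.2062
  f8: (p17, p4, p3) → 128.6357
  f9: (p17, p0, p3) → 29.0917
  f10: (p18, p4, p6) → 28.2574
  f11: (p18, p17, p6) → 52.4863
  f12: (p9, p1, p6) → 68.9080
  f13: (p9, p2, p1) → 17.0985
  f14: (p16, p2, p3) → 59.8770
  f15: (p16, p2, p1) → 29.4730
  f16: (p14, p4, p3) → 46.8943
  f17: (p14, p2, p3) → 31.6960
  f18: (p14, p9, p4) → 30.4475
  f19: (p14, p9, p2) → 5.6874
  f20: (p15, p17, p4) → 14.3067
  f21: (p15, p18, p4) → 25.2841
  f22: (p15, p18, p17) → 14.3375
  f23: (p5, p4, p6) → 12.9451
  f24: (p5, p9, p6) → 36.3224
  f25: (p5, p9, p4) → 9.1441
  f26: (p19, p1, p3) → 17.9538
  f27: (p19, p16, p3) → 10.8298
  f28: (p19, p16, p1) → 12.6720
Σ area = 1012.914

Euler: V−E+F = 16−42+28 = 2.

facets=28 area=1012.914


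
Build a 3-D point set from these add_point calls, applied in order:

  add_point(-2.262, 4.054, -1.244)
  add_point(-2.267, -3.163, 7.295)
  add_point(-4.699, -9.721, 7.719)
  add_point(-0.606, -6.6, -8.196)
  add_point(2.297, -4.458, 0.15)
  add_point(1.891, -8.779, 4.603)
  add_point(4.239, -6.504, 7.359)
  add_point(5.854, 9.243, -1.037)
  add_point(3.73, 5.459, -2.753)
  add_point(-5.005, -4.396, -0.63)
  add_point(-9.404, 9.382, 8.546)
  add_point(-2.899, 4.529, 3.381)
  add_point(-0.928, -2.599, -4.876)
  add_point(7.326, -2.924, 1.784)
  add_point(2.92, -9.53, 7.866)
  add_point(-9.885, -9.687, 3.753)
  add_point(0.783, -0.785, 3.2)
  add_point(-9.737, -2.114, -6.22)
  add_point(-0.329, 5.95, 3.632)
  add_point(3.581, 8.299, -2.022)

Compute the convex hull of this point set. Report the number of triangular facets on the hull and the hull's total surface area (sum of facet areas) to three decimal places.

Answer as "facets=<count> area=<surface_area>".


facets=16 area=1061.235

Extreme-point indices: [2, 3, 6, 7, 10, 13, 14, 15, 17, 19] — 10 of 20 on the boundary.

Per-facet area ½‖(b−a)×(c−a)‖:
  f1: (p7, p3, p13) → 83.3922
  f2: (p14, p3, p15) → 97.7348
  f3: (p14, p3, p13) → 66.3483
  f4: (p17, p10, p15) → 113.2705
  f5: (p17, p3, p15) → 64.5711
  f6: (p2, p10, p15) → 63.3516
  f7: (p2, p14, p15) → 14.7455
  f8: (p2, p14, p10) → 73.3176
  f9: (p6, p7, p13) → 36.9237
  f10: (p6, p14, p13) → 8.3889
  f11: (p6, p7, p10) → 153.0093
  f12: (p6, p14, p10) → 31.7717
  f13: (p19, p7, p3) → 16.3650
  f14: (p19, p17, p3) → 83.8949
  f15: (p19, p7, p10) → 20.3169
  f16: (p19, p17, p10) → 133.8335
Σ area = 1061.235

Euler: V−E+F = 10−24+16 = 2.


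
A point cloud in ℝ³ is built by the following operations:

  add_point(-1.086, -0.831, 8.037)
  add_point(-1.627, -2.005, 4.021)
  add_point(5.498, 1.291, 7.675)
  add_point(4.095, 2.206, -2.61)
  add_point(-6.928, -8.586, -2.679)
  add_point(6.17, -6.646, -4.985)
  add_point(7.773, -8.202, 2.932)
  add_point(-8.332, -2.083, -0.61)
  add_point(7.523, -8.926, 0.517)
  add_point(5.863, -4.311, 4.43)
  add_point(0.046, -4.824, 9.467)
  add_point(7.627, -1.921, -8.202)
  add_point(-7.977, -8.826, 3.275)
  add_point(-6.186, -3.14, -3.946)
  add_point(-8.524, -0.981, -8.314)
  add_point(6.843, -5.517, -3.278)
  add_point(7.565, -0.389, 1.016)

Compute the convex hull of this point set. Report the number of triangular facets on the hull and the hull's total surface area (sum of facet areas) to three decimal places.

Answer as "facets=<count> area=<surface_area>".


13 of the 17 inputs are extreme points: [0, 2, 3, 4, 5, 6, 7, 8, 10, 11, 12, 14, 16].

Facet areas (half cross-product norm):
  f1: (p11, p3, p14) → 55.3911
  f2: (p12, p10, p6) → 57.9862
  f3: (p0, p12, p10) → 23.8959
  f4: (p4, p12, p14) → 23.6492
  f5: (p2, p3, p14) → 64.2877
  f6: (p2, p0, p14) → 58.3162
  f7: (p2, p10, p6) → 41.5453
  f8: (p2, p0, p10) → 15.1846
  f9: (p7, p12, p14) → 23.8584
  f10: (p7, p0, p14) → 29.0213
  f11: (p7, p0, p12) → 41.9837
  f12: (p5, p11, p14) → 46.7907
  f13: (p5, p4, p14) → 64.4139
  f14: (p8, p12, p6) → 19.8926
  f15: (p8, p4, p12) → 44.7422
  f16: (p8, p5, p4) → 41.0416
  f17: (p8, p11, p6) → 11.7083
  f18: (p8, p5, p11) → 12.2030
  f19: (p16, p11, p6) → 37.4917
  f20: (p16, p2, p6) → 28.8544
  f21: (p16, p11, p3) → 21.9827
  f22: (p16, p2, p3) → 19.2543
Σ area = 783.495

Euler: V−E+F = 13−33+22 = 2.

facets=22 area=783.495


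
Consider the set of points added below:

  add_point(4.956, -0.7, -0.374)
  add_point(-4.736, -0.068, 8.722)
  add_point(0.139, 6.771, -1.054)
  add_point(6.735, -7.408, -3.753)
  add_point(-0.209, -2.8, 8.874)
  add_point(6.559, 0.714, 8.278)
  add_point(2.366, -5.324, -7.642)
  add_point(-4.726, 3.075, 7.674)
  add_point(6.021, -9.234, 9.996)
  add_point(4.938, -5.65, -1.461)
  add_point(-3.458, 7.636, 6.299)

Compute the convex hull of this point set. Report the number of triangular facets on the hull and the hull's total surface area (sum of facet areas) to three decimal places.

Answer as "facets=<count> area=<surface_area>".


Extreme-point indices: [0, 1, 2, 3, 5, 6, 7, 8, 10] — 9 of 11 on the boundary.

Area of each hull facet:
  f1: (p6, p8, p1) → 121.3234
  f2: (p6, p8, p3) → 33.5548
  f3: (p5, p10, p1) → 45.0543
  f4: (p5, p8, p1) → 56.8062
  f5: (p5, p8, p3) → 66.9601
  f6: (p7, p10, p1) → 2.0893
  f7: (p7, p6, p1) → 30.8050
  f8: (p0, p5, p3) → 29.3498
  f9: (p2, p5, p10) → 48.8764
  f10: (p2, p0, p5) → 39.6978
  f11: (p2, p7, p10) → 19.5668
  f12: (p2, p7, p6) → 73.3752
  f13: (p2, p6, p3) → 43.0641
  f14: (p2, p0, p3) → 19.7230
Σ area = 630.246

Euler characteristic 9−21+14 = 2 ✓

facets=14 area=630.246


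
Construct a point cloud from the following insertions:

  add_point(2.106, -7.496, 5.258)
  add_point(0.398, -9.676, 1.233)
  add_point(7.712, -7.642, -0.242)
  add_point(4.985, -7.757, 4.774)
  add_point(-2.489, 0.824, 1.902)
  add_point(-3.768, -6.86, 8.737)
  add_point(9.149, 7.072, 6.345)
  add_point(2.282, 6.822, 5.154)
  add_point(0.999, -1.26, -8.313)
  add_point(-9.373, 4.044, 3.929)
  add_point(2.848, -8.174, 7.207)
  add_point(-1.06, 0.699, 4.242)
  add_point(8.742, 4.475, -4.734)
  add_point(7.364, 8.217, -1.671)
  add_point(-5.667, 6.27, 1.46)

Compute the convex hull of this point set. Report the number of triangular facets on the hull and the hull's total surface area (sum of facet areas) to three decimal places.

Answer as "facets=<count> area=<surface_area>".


facets=20 area=874.332

Points on the hull: [1, 2, 3, 5, 6, 7, 8, 9, 10, 12, 13, 14] (12 of 15).

Per-facet area ½‖(b−a)×(c−a)‖:
  f1: (p8, p1, p9) → 100.2476
  f2: (p5, p1, p9) → 58.7961
  f3: (p10, p5, p6) → 55.9617
  f4: (p10, p5, p1) → 22.7839
  f5: (p7, p13, p6) → 26.8370
  f6: (p7, p5, p9) → 76.6198
  f7: (p7, p5, p6) → 49.6309
  f8: (p14, p8, p9) → 31.0057
  f9: (p14, p13, p8) → 79.8388
  f10: (p14, p7, p9) → 19.0179
  f11: (p14, p7, p13) → 37.0163
  f12: (p2, p8, p1) → 45.9368
  f13: (p2, p10, p1) → 24.9020
  f14: (p12, p13, p8) → 23.4419
  f15: (p12, p2, p8) → 59.1345
  f16: (p12, p13, p6) → 18.8492
  f17: (p12, p2, p6) → 73.2634
  f18: (p3, p10, p6) → 24.6400
  f19: (p3, p2, p6) → 44.1304
  f20: (p3, p2, p10) → 2.2781
Σ area = 874.332

Euler: V−E+F = 12−30+20 = 2.


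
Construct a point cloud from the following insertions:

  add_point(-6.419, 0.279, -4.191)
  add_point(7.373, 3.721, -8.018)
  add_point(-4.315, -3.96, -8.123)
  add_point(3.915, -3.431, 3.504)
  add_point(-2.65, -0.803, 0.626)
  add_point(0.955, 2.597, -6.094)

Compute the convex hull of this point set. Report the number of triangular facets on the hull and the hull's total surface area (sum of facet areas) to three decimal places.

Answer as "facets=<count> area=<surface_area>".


facets=8 area=279.161

Points on the hull: [0, 1, 2, 3, 4, 5] (6 of 6).

Triangle areas on the boundary:
  f1: (p2, p3, p1) → 85.8081
  f2: (p4, p3, p1) → 51.3831
  f3: (p4, p2, p0) → 18.8363
  f4: (p4, p2, p3) → 33.2814
  f5: (p5, p4, p0) → 23.3721
  f6: (p5, p4, p1) → 20.1662
  f7: (p5, p2, p0) → 23.5876
  f8: (p5, p2, p1) → 22.7258
Σ area = 279.161

Check V−E+F: 6 − 12 + 8 = 2.


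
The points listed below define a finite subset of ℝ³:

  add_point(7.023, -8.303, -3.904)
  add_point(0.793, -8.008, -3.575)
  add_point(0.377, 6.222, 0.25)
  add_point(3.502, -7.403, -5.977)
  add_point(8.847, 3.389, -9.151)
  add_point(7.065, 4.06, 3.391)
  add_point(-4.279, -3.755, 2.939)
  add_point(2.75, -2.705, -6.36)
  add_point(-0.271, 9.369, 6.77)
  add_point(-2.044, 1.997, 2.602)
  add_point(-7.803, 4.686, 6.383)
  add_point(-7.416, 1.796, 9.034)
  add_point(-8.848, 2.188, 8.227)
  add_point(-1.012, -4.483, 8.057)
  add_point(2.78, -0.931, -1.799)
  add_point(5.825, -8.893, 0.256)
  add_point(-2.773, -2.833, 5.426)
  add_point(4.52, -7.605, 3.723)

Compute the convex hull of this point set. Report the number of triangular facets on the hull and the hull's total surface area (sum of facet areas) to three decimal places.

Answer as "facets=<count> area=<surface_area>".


15 of the 18 inputs are extreme points: [0, 1, 2, 3, 4, 5, 6, 7, 8, 10, 11, 12, 13, 15, 17].

Per-facet area ½‖(b−a)×(c−a)‖:
  f1: (p10, p8, p12) → 11.0714
  f2: (p10, p1, p12) → 29.8647
  f3: (p0, p1, p15) → 12.9389
  f4: (p2, p8, p4) → 28.0781
  f5: (p2, p10, p4) → 27.1299
  f6: (p2, p10, p8) → 31.6648
  f7: (p7, p10, p4) → 77.3779
  f8: (p7, p10, p1) → 56.4623
  f9: (p11, p8, p12) → 8.5824
  f10: (p11, p13, p12) → 5.3581
  f11: (p11, p13, p8) → 48.0624
  f12: (p5, p13, p8) → 59.3011
  f13: (p5, p8, p4) → 53.7381
  f14: (p5, p0, p4) → 76.1875
  f15: (p5, p0, p15) → 29.1735
  f16: (p6, p1, p12) → 9.8305
  f17: (p6, p13, p12) → 27.7771
  f18: (p6, p13, p1) → 27.5609
  f19: (p3, p0, p1) → 7.4120
  f20: (p3, p7, p1) → 8.7180
  f21: (p3, p0, p4) → 26.0230
  f22: (p3, p7, p4) → 17.6055
  f23: (p17, p5, p15) → 22.8202
  f24: (p17, p5, p13) → 44.7189
  f25: (p17, p1, p15) → 12.2087
  f26: (p17, p13, p1) → 30.9433
Σ area = 790.609

Check V−E+F: 15 − 39 + 26 = 2.

facets=26 area=790.609


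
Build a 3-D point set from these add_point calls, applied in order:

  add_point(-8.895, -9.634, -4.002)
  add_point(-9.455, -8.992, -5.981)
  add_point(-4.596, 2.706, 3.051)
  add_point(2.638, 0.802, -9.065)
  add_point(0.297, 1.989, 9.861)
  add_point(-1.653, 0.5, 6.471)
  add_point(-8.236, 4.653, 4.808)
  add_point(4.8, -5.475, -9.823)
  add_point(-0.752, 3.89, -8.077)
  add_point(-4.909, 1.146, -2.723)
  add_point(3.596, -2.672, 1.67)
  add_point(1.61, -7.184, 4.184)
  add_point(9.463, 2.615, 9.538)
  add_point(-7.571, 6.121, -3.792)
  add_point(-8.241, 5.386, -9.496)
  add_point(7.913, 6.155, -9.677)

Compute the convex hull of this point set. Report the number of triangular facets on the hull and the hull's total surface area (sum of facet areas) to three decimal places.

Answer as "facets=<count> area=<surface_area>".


10 of the 16 inputs are extreme points: [0, 1, 4, 6, 7, 11, 12, 13, 14, 15].

Facet areas (half cross-product norm):
  f1: (p15, p7, p12) → 116.7957
  f2: (p6, p15, p12) → 169.3871
  f3: (p11, p7, p12) → 97.3407
  f4: (p14, p6, p1) → 101.9156
  f5: (p14, p7, p1) → 105.0946
  f6: (p14, p15, p7) → 92.7567
  f7: (p0, p6, p1) → 17.5740
  f8: (p0, p7, p1) → 16.3228
  f9: (p0, p11, p7) → 90.0754
  f10: (p4, p6, p12) → 28.7185
  f11: (p4, p11, p12) → 49.7857
  f12: (p4, p0, p6) → 86.0326
  f13: (p4, p0, p11) → 68.2152
  f14: (p13, p6, p15) → 65.7468
  f15: (p13, p14, p15) → 46.5350
  f16: (p13, p14, p6) → 8.7675
Σ area = 1161.064

Euler: V−E+F = 10−24+16 = 2.

facets=16 area=1161.064


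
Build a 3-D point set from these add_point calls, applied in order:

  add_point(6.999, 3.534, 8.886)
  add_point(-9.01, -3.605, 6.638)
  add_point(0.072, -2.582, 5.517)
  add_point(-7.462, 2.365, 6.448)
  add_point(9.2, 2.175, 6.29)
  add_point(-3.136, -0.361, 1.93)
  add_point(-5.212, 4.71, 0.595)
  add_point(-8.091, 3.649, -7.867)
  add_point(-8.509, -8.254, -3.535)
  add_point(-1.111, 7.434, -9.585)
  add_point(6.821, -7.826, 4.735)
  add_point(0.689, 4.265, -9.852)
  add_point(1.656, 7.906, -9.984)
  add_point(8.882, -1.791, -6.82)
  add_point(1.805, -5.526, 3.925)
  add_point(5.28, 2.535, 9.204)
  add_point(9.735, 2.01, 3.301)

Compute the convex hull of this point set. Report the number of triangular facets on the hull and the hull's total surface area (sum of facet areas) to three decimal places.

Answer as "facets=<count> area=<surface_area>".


facets=24 area=1066.269

Extreme-point indices: [0, 1, 3, 4, 6, 7, 8, 9, 10, 11, 12, 13, 15, 16] — 14 of 17 on the boundary.

Area of each hull facet:
  f1: (p10, p8, p1) → 89.3067
  f2: (p13, p10, p8) → 110.8071
  f3: (p13, p12, p16) → 67.7785
  f4: (p13, p10, p16) → 54.7171
  f5: (p0, p12, p16) → 48.6811
  f6: (p7, p8, p1) → 70.7326
  f7: (p7, p3, p1) → 44.1339
  f8: (p11, p13, p12) → 18.6716
  f9: (p11, p13, p8) → 88.5903
  f10: (p11, p7, p8) → 56.3288
  f11: (p6, p0, p12) → 96.2523
  f12: (p6, p0, p3) → 48.1115
  f13: (p6, p7, p3) → 22.2819
  f14: (p4, p10, p16) → 15.6076
  f15: (p4, p0, p16) → 3.1730
  f16: (p4, p0, p10) → 18.0156
  f17: (p15, p3, p1) → 38.9331
  f18: (p15, p0, p3) → 7.7430
  f19: (p15, p10, p1) → 85.7503
  f20: (p15, p0, p10) → 11.0268
  f21: (p9, p6, p12) → 13.6852
  f22: (p9, p6, p7) → 36.2474
  f23: (p9, p11, p12) → 4.8591
  f24: (p9, p11, p7) → 14.8347
Σ area = 1066.269

Euler characteristic 14−36+24 = 2 ✓


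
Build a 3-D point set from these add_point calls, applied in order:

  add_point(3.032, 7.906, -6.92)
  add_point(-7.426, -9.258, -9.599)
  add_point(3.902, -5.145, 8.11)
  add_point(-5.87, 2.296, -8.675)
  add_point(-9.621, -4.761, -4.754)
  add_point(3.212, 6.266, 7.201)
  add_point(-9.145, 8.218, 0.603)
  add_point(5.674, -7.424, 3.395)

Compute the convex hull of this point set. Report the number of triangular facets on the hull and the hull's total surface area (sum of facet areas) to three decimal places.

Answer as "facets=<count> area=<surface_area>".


8 of the 8 inputs are extreme points: [0, 1, 2, 3, 4, 5, 6, 7].

Triangle areas on the boundary:
  f1: (p2, p6, p4) → 126.3283
  f2: (p3, p6, p4) → 50.9986
  f3: (p3, p0, p6) → 60.4010
  f4: (p5, p2, p7) → 29.5523
  f5: (p5, p0, p7) → 101.3444
  f6: (p5, p2, p6) → 78.9837
  f7: (p5, p0, p6) → 87.6238
  f8: (p1, p3, p4) → 30.9205
  f9: (p1, p2, p4) → 63.1501
  f10: (p1, p2, p7) → 46.7043
  f11: (p1, p0, p7) → 158.1407
  f12: (p1, p3, p0) → 47.7426
Σ area = 881.890

Check V−E+F: 8 − 18 + 12 = 2.

facets=12 area=881.890


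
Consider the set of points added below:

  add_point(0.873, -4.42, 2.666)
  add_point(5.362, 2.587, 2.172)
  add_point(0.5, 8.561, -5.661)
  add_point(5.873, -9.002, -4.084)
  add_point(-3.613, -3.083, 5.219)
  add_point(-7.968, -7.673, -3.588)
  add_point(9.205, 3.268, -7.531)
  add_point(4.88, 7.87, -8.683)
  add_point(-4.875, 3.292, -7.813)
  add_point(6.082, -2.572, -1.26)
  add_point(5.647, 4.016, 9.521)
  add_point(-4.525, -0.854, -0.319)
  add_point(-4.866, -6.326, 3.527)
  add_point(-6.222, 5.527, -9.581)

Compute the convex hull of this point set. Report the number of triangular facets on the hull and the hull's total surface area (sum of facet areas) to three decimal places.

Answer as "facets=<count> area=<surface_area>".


facets=14 area=889.192

9 of the 14 inputs are extreme points: [2, 3, 4, 5, 6, 7, 10, 12, 13].

Triangle areas on the boundary:
  f1: (p3, p13, p5) → 101.4658
  f2: (p3, p13, p6) → 103.2462
  f3: (p3, p10, p6) → 110.6533
  f4: (p2, p10, p13) → 56.8238
  f5: (p12, p3, p5) → 51.4757
  f6: (p12, p3, p10) → 105.0596
  f7: (p7, p13, p6) → 31.1226
  f8: (p7, p2, p13) → 21.0260
  f9: (p7, p10, p6) → 55.9622
  f10: (p7, p2, p10) → 43.5507
  f11: (p4, p12, p10) → 11.7907
  f12: (p4, p10, p13) → 106.8629
  f13: (p4, p13, p5) → 78.7953
  f14: (p4, p12, p5) → 11.3574
Σ area = 889.192

Check V−E+F: 9 − 21 + 14 = 2.


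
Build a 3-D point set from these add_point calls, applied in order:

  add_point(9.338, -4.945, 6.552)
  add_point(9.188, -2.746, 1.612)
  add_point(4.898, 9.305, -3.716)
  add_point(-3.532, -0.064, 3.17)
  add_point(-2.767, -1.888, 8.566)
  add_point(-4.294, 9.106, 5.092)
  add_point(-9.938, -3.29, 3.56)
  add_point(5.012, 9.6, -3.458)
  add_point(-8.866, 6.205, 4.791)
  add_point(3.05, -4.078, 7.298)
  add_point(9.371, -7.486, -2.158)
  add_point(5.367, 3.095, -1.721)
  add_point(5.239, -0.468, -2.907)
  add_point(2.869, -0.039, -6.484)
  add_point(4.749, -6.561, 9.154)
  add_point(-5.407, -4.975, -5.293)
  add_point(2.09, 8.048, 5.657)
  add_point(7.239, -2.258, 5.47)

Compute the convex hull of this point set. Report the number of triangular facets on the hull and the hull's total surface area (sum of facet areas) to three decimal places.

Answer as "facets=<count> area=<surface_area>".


facets=22 area=943.092

Hull vertices (13/18): indices [0, 1, 2, 4, 5, 6, 7, 8, 10, 13, 14, 15, 16].

Triangle areas on the boundary:
  f1: (p15, p14, p6) → 80.1746
  f2: (p15, p14, p10) → 92.1739
  f3: (p0, p14, p10) → 23.2160
  f4: (p4, p14, p6) → 30.1778
  f5: (p13, p15, p10) → 52.0493
  f6: (p8, p5, p7) → 27.3382
  f7: (p8, p15, p6) → 47.3238
  f8: (p8, p4, p6) → 40.4470
  f9: (p8, p4, p5) → 29.1915
  f10: (p1, p7, p10) → 37.3042
  f11: (p1, p0, p10) → 15.8707
  f12: (p1, p0, p7) → 27.0766
  f13: (p16, p0, p14) → 40.8160
  f14: (p16, p4, p14) → 50.3815
  f15: (p16, p4, p5) → 35.9257
  f16: (p16, p5, p7) → 30.9306
  f17: (p16, p0, p7) → 72.1768
  f18: (p2, p13, p15) → 38.0374
  f19: (p2, p8, p7) → 3.3590
  f20: (p2, p8, p15) → 117.2876
  f21: (p2, p7, p10) → 2.9313
  f22: (p2, p13, p10) → 48.9024
Σ area = 943.092

Euler: V−E+F = 13−33+22 = 2.


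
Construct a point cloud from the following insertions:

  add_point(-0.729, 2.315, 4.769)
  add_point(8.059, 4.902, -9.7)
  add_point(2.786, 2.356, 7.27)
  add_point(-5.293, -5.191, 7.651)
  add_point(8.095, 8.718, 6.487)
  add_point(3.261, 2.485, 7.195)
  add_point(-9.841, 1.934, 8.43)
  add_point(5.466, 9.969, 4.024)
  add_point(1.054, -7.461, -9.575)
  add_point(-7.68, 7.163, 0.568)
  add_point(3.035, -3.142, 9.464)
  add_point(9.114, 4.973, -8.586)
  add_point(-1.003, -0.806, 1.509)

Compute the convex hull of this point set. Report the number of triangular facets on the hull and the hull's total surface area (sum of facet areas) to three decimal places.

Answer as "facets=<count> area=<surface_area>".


facets=14 area=992.619

Hull vertices (9/13): indices [1, 3, 4, 6, 7, 8, 9, 10, 11].

Triangle areas on the boundary:
  f1: (p10, p8, p11) → 138.8270
  f2: (p4, p10, p6) → 91.8291
  f3: (p4, p10, p11) → 102.9493
  f4: (p9, p8, p6) → 95.3733
  f5: (p3, p8, p6) → 72.8670
  f6: (p3, p10, p6) → 35.5628
  f7: (p3, p10, p8) → 80.6298
  f8: (p1, p8, p11) → 10.1278
  f9: (p1, p9, p8) → 127.8253
  f10: (p7, p1, p9) → 102.1810
  f11: (p7, p4, p6) → 32.6142
  f12: (p7, p9, p6) → 66.7468
  f13: (p7, p4, p11) → 25.6781
  f14: (p7, p1, p11) → 9.4077
Σ area = 992.619

Check V−E+F: 9 − 21 + 14 = 2.


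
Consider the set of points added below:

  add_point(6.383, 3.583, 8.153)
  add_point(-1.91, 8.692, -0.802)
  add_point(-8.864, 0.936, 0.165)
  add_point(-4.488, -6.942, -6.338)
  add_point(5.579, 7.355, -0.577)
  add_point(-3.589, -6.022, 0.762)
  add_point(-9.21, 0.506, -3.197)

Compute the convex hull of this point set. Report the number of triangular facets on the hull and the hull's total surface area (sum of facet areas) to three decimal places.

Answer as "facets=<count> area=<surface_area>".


Points on the hull: [0, 1, 2, 3, 4, 5, 6] (7 of 7).

Triangle areas on the boundary:
  f1: (p1, p3, p6) → 49.7189
  f2: (p4, p3, p0) → 87.8252
  f3: (p4, p1, p0) → 35.7293
  f4: (p4, p1, p3) → 63.8705
  f5: (p5, p3, p0) → 44.4011
  f6: (p2, p5, p0) → 68.5036
  f7: (p2, p1, p6) → 17.7781
  f8: (p2, p1, p0) → 69.0523
  f9: (p2, p3, p6) → 14.7490
  f10: (p2, p5, p3) → 31.5487
Σ area = 483.177

Euler characteristic 7−15+10 = 2 ✓

facets=10 area=483.177


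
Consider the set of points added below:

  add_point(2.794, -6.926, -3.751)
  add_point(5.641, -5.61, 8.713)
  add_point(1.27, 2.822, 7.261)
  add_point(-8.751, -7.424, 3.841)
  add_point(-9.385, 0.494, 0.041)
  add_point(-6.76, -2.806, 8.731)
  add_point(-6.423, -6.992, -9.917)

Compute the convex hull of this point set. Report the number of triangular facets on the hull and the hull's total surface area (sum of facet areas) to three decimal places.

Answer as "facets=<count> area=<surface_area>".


facets=10 area=594.754

Points on the hull: [0, 1, 2, 3, 4, 5, 6] (7 of 7).

Triangle areas on the boundary:
  f1: (p6, p3, p4) → 55.1604
  f2: (p5, p3, p4) → 29.7295
  f3: (p5, p3, p1) → 44.2086
  f4: (p0, p3, p1) → 83.4358
  f5: (p0, p6, p3) → 70.6295
  f6: (p2, p5, p4) → 47.6108
  f7: (p2, p5, p1) → 47.0793
  f8: (p2, p0, p1) → 60.9731
  f9: (p2, p6, p4) → 78.6062
  f10: (p2, p0, p6) → 77.3210
Σ area = 594.754

Euler characteristic 7−15+10 = 2 ✓
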